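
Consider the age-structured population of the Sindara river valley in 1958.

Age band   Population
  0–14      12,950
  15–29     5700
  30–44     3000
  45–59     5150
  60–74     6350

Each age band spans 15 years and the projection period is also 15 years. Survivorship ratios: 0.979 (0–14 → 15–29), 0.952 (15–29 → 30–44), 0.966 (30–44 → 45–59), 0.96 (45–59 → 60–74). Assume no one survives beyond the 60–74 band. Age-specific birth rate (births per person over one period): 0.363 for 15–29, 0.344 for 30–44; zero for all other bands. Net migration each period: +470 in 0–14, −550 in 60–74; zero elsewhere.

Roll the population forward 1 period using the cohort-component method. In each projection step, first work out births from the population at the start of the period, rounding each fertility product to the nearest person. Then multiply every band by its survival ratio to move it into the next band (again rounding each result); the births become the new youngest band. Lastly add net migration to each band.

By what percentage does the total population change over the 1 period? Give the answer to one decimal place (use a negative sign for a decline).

-12.6

Period 1:
Births: 5700 × 0.363 = 2069 ; 3000 × 0.344 = 1032 → total 3101
15–29: 12950 × 0.979 = 12678
30–44: 5700 × 0.952 = 5426
45–59: 3000 × 0.966 = 2898
60–74: 5150 × 0.96 = 4944
Net migration: 0–14 + 470 → 3571; 60–74 − 550 → 4394
Giving 3571 / 12678 / 5426 / 2898 / 4394.
Total: 33150 → 28967; change = -4183; percentage change = -12.6%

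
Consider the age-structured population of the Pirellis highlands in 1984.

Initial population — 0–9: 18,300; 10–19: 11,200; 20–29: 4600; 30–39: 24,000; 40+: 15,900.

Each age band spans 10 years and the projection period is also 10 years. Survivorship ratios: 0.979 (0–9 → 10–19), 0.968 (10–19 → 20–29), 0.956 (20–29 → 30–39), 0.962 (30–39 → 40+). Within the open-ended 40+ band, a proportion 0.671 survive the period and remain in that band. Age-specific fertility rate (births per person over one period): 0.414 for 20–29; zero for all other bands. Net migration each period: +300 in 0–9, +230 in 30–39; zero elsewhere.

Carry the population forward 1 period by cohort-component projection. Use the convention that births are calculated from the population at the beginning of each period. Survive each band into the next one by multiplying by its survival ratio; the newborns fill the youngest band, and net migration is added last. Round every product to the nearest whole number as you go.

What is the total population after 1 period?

69347

Numbering the groups 1..5 from youngest to oldest:
— Period 1 —
Births: 4600 × 0.414 = 1904
Group 2: 18300 × 0.979 = 17916
Group 3: 11200 × 0.968 = 10842
Group 4: 4600 × 0.956 = 4398
Group 5: 24000 × 0.962 + 15900 × 0.671 = 23088 + 10669 = 33757
Net migration: Group 1 + 300 → 2204; Group 4 + 230 → 4628
Population now: 0–9=2204, 10–19=17916, 20–29=10842, 30–39=4628, 40+=33757
Total after period 1: 2204 + 17916 + 10842 + 4628 + 33757 = 69347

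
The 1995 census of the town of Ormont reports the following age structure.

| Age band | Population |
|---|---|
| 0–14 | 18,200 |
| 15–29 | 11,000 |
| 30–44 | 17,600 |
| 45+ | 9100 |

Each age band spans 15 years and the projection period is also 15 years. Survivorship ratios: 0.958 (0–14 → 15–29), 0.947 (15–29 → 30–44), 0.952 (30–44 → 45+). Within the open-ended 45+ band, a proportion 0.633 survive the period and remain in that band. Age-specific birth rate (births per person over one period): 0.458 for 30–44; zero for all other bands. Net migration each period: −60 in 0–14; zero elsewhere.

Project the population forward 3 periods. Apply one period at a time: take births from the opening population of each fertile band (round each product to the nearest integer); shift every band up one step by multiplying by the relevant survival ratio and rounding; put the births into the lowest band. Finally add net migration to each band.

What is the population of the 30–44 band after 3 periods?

Period 1:
Births: 17600 * 0.458 = 8061
15–29: 18200 * 0.958 = 17436
30–44: 11000 * 0.947 = 10417
45+: 17600 * 0.952 + 9100 * 0.633 = 16755 + 5760 = 22515
Net migration: 0–14 − 60 → 8001
→ [8001, 17436, 10417, 22515]
Period 2:
Births: 10417 * 0.458 = 4771
15–29: 8001 * 0.958 = 7665
30–44: 17436 * 0.947 = 16512
45+: 10417 * 0.952 + 22515 * 0.633 = 9917 + 14252 = 24169
Net migration: 0–14 − 60 → 4711
→ [4711, 7665, 16512, 24169]
Period 3:
Births: 16512 * 0.458 = 7562
15–29: 4711 * 0.958 = 4513
30–44: 7665 * 0.947 = 7259
45+: 16512 * 0.952 + 24169 * 0.633 = 15719 + 15299 = 31018
Net migration: 0–14 − 60 → 7502
→ [7502, 4513, 7259, 31018]

7259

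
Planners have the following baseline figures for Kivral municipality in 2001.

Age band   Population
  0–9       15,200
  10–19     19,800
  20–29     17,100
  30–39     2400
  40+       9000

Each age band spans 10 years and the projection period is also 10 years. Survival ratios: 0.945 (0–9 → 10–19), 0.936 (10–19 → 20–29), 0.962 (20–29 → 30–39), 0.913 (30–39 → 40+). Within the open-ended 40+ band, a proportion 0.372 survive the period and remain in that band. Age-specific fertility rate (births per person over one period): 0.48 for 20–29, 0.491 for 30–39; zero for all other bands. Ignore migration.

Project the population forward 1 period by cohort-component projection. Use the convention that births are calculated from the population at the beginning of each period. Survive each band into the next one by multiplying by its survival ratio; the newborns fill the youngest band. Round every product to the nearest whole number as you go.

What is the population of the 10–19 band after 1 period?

14364

Numbering the groups 1..5 from youngest to oldest:
— Period 1 —
Births: 17100 × 0.48 = 8208  |  2400 × 0.491 = 1178 ⇒ total 9386
Group 2: 15200 × 0.945 = 14364
Group 3: 19800 × 0.936 = 18533
Group 4: 17100 × 0.962 = 16450
Group 5: 2400 × 0.913 + 9000 × 0.372 = 2191 + 3348 = 5539
→ [9386, 14364, 18533, 16450, 5539]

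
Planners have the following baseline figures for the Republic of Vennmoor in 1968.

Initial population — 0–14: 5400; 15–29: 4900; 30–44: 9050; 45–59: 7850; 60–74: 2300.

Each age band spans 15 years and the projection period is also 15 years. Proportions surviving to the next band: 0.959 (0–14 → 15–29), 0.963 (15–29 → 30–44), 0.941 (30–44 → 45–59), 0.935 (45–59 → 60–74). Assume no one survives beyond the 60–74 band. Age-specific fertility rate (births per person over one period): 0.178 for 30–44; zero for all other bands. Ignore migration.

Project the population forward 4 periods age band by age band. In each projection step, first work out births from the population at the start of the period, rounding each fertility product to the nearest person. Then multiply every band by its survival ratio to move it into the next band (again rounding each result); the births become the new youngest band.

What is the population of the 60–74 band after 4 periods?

Let band 1 be 0–14 through band 5 = 60–74.
— Period 1 —
Births: 9050 * 0.178 = 1611
Band 2: 5400 * 0.959 = 5179
Band 3: 4900 * 0.963 = 4719
Band 4: 9050 * 0.941 = 8516
Band 5: 7850 * 0.935 = 7340
Giving 1611 / 5179 / 4719 / 8516 / 7340.
— Period 2 —
Births: 4719 * 0.178 = 840
Band 2: 1611 * 0.959 = 1545
Band 3: 5179 * 0.963 = 4987
Band 4: 4719 * 0.941 = 4441
Band 5: 8516 * 0.935 = 7962
Giving 840 / 1545 / 4987 / 4441 / 7962.
— Period 3 —
Births: 4987 * 0.178 = 888
Band 2: 840 * 0.959 = 806
Band 3: 1545 * 0.963 = 1488
Band 4: 4987 * 0.941 = 4693
Band 5: 4441 * 0.935 = 4152
Giving 888 / 806 / 1488 / 4693 / 4152.
— Period 4 —
Births: 1488 * 0.178 = 265
Band 2: 888 * 0.959 = 852
Band 3: 806 * 0.963 = 776
Band 4: 1488 * 0.941 = 1400
Band 5: 4693 * 0.935 = 4388
Giving 265 / 852 / 776 / 1400 / 4388.

4388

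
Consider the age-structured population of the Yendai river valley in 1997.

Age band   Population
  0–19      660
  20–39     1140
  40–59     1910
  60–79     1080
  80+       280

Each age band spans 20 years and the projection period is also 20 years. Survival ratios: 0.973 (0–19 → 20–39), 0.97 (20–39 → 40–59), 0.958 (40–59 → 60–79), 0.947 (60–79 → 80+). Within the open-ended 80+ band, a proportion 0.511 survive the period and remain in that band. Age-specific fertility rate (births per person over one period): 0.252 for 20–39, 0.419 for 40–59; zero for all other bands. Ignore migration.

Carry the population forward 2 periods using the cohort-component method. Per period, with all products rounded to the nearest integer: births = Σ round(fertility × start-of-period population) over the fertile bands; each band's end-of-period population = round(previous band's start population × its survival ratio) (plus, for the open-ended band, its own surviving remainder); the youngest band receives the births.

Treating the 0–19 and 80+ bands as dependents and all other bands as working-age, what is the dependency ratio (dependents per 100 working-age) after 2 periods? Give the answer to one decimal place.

[period 1]
Births: 1140 × 0.252 = 287, 1910 × 0.419 = 800 — total 1087
20–39: 660 × 0.973 = 642
40–59: 1140 × 0.97 = 1106
60–79: 1910 × 0.958 = 1830
80+: 1080 × 0.947 + 280 × 0.511 = 1023 + 143 = 1166
End of period: [1087, 642, 1106, 1830, 1166]
[period 2]
Births: 642 × 0.252 = 162, 1106 × 0.419 = 463 — total 625
20–39: 1087 × 0.973 = 1058
40–59: 642 × 0.97 = 623
60–79: 1106 × 0.958 = 1060
80+: 1830 × 0.947 + 1166 × 0.511 = 1733 + 596 = 2329
End of period: [625, 1058, 623, 1060, 2329]
Dependents (band 0–19 + band 80+) = 625 + 2329 = 2954; working-age = 2741; ratio = 2954/2741 × 100 = 107.8

107.8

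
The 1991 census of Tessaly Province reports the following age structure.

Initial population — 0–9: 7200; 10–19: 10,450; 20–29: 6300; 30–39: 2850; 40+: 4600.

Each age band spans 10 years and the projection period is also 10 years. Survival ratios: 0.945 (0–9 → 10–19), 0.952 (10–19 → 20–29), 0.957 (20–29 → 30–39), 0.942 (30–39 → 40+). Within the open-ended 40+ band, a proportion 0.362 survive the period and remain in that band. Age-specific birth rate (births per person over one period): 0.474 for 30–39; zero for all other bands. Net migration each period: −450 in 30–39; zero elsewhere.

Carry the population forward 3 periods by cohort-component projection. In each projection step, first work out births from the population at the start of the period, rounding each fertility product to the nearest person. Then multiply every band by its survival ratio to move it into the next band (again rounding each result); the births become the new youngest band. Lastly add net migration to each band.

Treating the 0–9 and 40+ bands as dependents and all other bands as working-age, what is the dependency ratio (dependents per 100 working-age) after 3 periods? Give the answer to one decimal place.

161.8

Let band 1 be 0–9 through band 5 = 40+.
After projecting period 1:
Births: 2850 × 0.474 = 1351
Band 2: 7200 × 0.945 = 6804
Band 3: 10450 × 0.952 = 9948
Band 4: 6300 × 0.957 = 6029
Band 5: 2850 × 0.942 + 4600 × 0.362 = 2685 + 1665 = 4350
Net migration: Band 4 − 450 → 5579
Giving 1351 / 6804 / 9948 / 5579 / 4350.
After projecting period 2:
Births: 5579 × 0.474 = 2644
Band 2: 1351 × 0.945 = 1277
Band 3: 6804 × 0.952 = 6477
Band 4: 9948 × 0.957 = 9520
Band 5: 5579 × 0.942 + 4350 × 0.362 = 5255 + 1575 = 6830
Net migration: Band 4 − 450 → 9070
Giving 2644 / 1277 / 6477 / 9070 / 6830.
After projecting period 3:
Births: 9070 × 0.474 = 4299
Band 2: 2644 × 0.945 = 2499
Band 3: 1277 × 0.952 = 1216
Band 4: 6477 × 0.957 = 6198
Band 5: 9070 × 0.942 + 6830 × 0.362 = 8544 + 2472 = 11016
Net migration: Band 4 − 450 → 5748
Giving 4299 / 2499 / 1216 / 5748 / 11016.
Dependents (band 0–9 + band 40+) = 4299 + 11016 = 15315; working-age = 9463; ratio = 15315/9463 × 100 = 161.8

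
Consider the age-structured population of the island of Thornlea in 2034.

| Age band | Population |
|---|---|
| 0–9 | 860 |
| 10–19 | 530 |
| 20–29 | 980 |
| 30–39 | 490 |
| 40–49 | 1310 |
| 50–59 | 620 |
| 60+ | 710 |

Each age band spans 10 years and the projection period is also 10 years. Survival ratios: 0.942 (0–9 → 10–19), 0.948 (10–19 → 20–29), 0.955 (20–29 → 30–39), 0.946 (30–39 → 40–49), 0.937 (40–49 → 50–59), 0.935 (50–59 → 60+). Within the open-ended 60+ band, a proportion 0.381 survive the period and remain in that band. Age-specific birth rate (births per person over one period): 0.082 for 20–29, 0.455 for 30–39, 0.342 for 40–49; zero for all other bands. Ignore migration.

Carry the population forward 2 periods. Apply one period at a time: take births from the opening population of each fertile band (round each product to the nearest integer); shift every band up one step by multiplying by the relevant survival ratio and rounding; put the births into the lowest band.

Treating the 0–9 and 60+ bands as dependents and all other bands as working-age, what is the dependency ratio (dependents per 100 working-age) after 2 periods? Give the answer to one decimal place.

64.1

[period 1]
Births: 980 × 0.082 = 80  |  490 × 0.455 = 223  |  1310 × 0.342 = 448 — total 751
10–19: 860 × 0.942 = 810
20–29: 530 × 0.948 = 502
30–39: 980 × 0.955 = 936
40–49: 490 × 0.946 = 464
50–59: 1310 × 0.937 = 1227
60+: 620 × 0.935 + 710 × 0.381 = 580 + 271 = 851
End of period: [751, 810, 502, 936, 464, 1227, 851]
[period 2]
Births: 502 × 0.082 = 41  |  936 × 0.455 = 426  |  464 × 0.342 = 159 — total 626
10–19: 751 × 0.942 = 707
20–29: 810 × 0.948 = 768
30–39: 502 × 0.955 = 479
40–49: 936 × 0.946 = 885
50–59: 464 × 0.937 = 435
60+: 1227 × 0.935 + 851 × 0.381 = 1147 + 324 = 1471
End of period: [626, 707, 768, 479, 885, 435, 1471]
Dependents (band 0–9 + band 60+) = 626 + 1471 = 2097; working-age = 3274; ratio = 2097/3274 × 100 = 64.1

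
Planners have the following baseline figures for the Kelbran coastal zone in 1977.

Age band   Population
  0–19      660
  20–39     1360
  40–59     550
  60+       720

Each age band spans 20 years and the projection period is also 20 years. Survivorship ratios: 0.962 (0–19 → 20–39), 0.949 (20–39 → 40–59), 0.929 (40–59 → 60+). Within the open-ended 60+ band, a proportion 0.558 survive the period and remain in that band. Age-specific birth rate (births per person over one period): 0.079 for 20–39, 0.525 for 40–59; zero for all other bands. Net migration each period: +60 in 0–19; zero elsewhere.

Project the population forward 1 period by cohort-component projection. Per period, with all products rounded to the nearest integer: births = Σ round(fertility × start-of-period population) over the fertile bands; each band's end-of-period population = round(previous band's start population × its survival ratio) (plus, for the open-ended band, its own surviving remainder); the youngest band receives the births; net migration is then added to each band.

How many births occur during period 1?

396

Period 1:
Births: 1360 × 0.079 = 107, 550 × 0.525 = 289 → 396
20–39: 660 × 0.962 = 635
40–59: 1360 × 0.949 = 1291
60+: 550 × 0.929 + 720 × 0.558 = 511 + 402 = 913
Net migration: 0–19 + 60 → 456
Population now: 0–19=456, 20–39=635, 40–59=1291, 60+=913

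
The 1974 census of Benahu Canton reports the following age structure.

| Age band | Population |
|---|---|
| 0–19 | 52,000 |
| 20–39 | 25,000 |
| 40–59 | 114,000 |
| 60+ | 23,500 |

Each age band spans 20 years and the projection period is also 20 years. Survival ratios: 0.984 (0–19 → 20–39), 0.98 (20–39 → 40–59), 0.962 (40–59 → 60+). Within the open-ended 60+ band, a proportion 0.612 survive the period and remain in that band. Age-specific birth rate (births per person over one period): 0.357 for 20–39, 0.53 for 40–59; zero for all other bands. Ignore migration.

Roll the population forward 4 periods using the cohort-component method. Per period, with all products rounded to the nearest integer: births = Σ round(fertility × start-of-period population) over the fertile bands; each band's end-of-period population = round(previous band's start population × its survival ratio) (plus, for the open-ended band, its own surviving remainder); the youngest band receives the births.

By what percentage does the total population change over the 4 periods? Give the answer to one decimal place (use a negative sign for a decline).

[period 1]
Births: 25000 * 0.357 = 8925  |  114000 * 0.53 = 60420 → total 69345
20–39: 52000 * 0.984 = 51168
40–59: 25000 * 0.98 = 24500
60+: 114000 * 0.962 + 23500 * 0.612 = 109668 + 14382 = 124050
End of period: [69345, 51168, 24500, 124050]
[period 2]
Births: 51168 * 0.357 = 18267  |  24500 * 0.53 = 12985 → total 31252
20–39: 69345 * 0.984 = 68235
40–59: 51168 * 0.98 = 50145
60+: 24500 * 0.962 + 124050 * 0.612 = 23569 + 75919 = 99488
End of period: [31252, 68235, 50145, 99488]
[period 3]
Births: 68235 * 0.357 = 24360  |  50145 * 0.53 = 26577 → total 50937
20–39: 31252 * 0.984 = 30752
40–59: 68235 * 0.98 = 66870
60+: 50145 * 0.962 + 99488 * 0.612 = 48239 + 60887 = 109126
End of period: [50937, 30752, 66870, 109126]
[period 4]
Births: 30752 * 0.357 = 10978  |  66870 * 0.53 = 35441 → total 46419
20–39: 50937 * 0.984 = 50122
40–59: 30752 * 0.98 = 30137
60+: 66870 * 0.962 + 109126 * 0.612 = 64329 + 66785 = 131114
End of period: [46419, 50122, 30137, 131114]
Total: 214500 → 257792; change = 43292; percentage change = 20.2%

20.2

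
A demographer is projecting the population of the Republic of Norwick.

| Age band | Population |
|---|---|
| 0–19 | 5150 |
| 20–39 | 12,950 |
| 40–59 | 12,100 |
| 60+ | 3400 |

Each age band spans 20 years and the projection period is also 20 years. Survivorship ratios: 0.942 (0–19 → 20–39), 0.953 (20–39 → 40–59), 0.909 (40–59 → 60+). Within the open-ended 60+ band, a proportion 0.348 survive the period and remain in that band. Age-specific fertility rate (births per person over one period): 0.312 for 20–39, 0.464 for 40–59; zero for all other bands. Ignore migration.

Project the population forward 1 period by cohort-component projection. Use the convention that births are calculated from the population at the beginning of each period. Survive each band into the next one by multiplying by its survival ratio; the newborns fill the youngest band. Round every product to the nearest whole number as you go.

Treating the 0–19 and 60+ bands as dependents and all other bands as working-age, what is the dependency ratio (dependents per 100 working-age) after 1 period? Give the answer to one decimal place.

127.0

Period 1:
Births: 12950 * 0.312 = 4040, 12100 * 0.464 = 5614 ⇒ total 9654
20–39: 5150 * 0.942 = 4851
40–59: 12950 * 0.953 = 12341
60+: 12100 * 0.909 + 3400 * 0.348 = 10999 + 1183 = 12182
End of period: [9654, 4851, 12341, 12182]
Dependents (band 0–19 + band 60+) = 9654 + 12182 = 21836; working-age = 17192; ratio = 21836/17192 × 100 = 127.0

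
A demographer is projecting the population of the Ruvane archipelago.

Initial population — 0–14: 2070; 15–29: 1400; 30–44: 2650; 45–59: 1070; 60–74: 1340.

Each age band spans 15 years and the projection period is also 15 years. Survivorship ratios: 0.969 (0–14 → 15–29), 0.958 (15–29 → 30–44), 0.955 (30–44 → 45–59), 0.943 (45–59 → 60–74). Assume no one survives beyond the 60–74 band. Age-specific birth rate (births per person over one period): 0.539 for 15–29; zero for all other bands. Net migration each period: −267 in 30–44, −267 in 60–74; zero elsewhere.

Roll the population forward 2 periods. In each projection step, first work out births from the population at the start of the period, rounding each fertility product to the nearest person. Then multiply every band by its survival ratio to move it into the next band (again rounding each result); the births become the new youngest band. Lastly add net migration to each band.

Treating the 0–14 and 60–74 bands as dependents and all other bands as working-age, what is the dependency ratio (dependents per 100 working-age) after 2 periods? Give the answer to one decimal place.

— Period 1 —
Births: 1400 × 0.539 = 755
15–29: 2070 × 0.969 = 2006
30–44: 1400 × 0.958 = 1341
45–59: 2650 × 0.955 = 2531
60–74: 1070 × 0.943 = 1009
Net migration: 30–44 − 267 → 1074; 60–74 − 267 → 742
End of period: [755, 2006, 1074, 2531, 742]
— Period 2 —
Births: 2006 × 0.539 = 1081
15–29: 755 × 0.969 = 732
30–44: 2006 × 0.958 = 1922
45–59: 1074 × 0.955 = 1026
60–74: 2531 × 0.943 = 2387
Net migration: 30–44 − 267 → 1655; 60–74 − 267 → 2120
End of period: [1081, 732, 1655, 1026, 2120]
Dependents (band 0–14 + band 60–74) = 1081 + 2120 = 3201; working-age = 3413; ratio = 3201/3413 × 100 = 93.8

93.8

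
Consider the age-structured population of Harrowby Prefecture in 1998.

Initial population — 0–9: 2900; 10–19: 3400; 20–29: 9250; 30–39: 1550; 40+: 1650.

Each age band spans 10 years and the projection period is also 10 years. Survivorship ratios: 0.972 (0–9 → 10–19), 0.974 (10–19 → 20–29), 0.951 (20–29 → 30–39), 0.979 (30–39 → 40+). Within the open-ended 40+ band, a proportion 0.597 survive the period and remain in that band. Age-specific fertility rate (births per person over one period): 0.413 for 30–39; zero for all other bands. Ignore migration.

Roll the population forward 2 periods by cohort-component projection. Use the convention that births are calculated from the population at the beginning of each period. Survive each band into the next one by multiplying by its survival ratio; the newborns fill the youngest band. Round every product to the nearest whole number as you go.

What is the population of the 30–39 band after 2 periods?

Period 1.
Births: 1550 * 0.413 = 640
10–19: 2900 * 0.972 = 2819
20–29: 3400 * 0.974 = 3312
30–39: 9250 * 0.951 = 8797
40+: 1550 * 0.979 + 1650 * 0.597 = 1517 + 985 = 2502
Giving 640 / 2819 / 3312 / 8797 / 2502.
Period 2.
Births: 8797 * 0.413 = 3633
10–19: 640 * 0.972 = 622
20–29: 2819 * 0.974 = 2746
30–39: 3312 * 0.951 = 3150
40+: 8797 * 0.979 + 2502 * 0.597 = 8612 + 1494 = 10106
Giving 3633 / 622 / 2746 / 3150 / 10106.

3150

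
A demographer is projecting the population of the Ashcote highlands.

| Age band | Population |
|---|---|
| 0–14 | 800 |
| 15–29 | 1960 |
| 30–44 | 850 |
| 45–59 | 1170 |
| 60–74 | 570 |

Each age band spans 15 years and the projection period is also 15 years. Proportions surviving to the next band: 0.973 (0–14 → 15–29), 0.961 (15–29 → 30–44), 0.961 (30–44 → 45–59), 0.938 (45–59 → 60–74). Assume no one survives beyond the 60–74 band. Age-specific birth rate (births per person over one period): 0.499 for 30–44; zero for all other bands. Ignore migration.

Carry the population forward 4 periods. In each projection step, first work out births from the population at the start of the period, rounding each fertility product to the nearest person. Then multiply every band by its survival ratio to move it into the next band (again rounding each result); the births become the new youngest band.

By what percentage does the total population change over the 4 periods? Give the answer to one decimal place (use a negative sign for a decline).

-53.3

After projecting period 1:
Births: 850 × 0.499 = 424
15–29: 800 × 0.973 = 778
30–44: 1960 × 0.961 = 1884
45–59: 850 × 0.961 = 817
60–74: 1170 × 0.938 = 1097
Population now: 0–14=424, 15–29=778, 30–44=1884, 45–59=817, 60–74=1097
After projecting period 2:
Births: 1884 × 0.499 = 940
15–29: 424 × 0.973 = 413
30–44: 778 × 0.961 = 748
45–59: 1884 × 0.961 = 1811
60–74: 817 × 0.938 = 766
Population now: 0–14=940, 15–29=413, 30–44=748, 45–59=1811, 60–74=766
After projecting period 3:
Births: 748 × 0.499 = 373
15–29: 940 × 0.973 = 915
30–44: 413 × 0.961 = 397
45–59: 748 × 0.961 = 719
60–74: 1811 × 0.938 = 1699
Population now: 0–14=373, 15–29=915, 30–44=397, 45–59=719, 60–74=1699
After projecting period 4:
Births: 397 × 0.499 = 198
15–29: 373 × 0.973 = 363
30–44: 915 × 0.961 = 879
45–59: 397 × 0.961 = 382
60–74: 719 × 0.938 = 674
Population now: 0–14=198, 15–29=363, 30–44=879, 45–59=382, 60–74=674
Total: 5350 → 2496; change = -2854; percentage change = -53.3%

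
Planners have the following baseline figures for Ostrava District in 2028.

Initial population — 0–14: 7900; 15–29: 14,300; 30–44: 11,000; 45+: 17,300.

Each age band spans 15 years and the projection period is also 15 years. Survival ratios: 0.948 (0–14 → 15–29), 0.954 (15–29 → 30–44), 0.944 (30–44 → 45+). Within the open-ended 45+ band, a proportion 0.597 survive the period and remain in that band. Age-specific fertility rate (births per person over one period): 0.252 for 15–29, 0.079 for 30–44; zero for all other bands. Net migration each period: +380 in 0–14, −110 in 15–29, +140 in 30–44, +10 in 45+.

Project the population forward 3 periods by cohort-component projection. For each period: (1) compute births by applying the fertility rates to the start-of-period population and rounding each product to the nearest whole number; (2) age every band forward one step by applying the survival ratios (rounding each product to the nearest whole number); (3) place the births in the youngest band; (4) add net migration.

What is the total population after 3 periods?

31495

Let band 1 be 0–14 through band 4 = 45+.
Period 1:
Births: 14300 * 0.252 = 3604 ; 11000 * 0.079 = 869 → total 4473
Band 2: 7900 * 0.948 = 7489
Band 3: 14300 * 0.954 = 13642
Band 4: 11000 * 0.944 + 17300 * 0.597 = 10384 + 10328 = 20712
Net migration: Band 1 + 380 → 4853; Band 2 − 110 → 7379; Band 3 + 140 → 13782; Band 4 + 10 → 20722
Giving 4853 / 7379 / 13782 / 20722.
Period 2:
Births: 7379 * 0.252 = 1860 ; 13782 * 0.079 = 1089 → total 2949
Band 2: 4853 * 0.948 = 4601
Band 3: 7379 * 0.954 = 7040
Band 4: 13782 * 0.944 + 20722 * 0.597 = 13010 + 12371 = 25381
Net migration: Band 1 + 380 → 3329; Band 2 − 110 → 4491; Band 3 + 140 → 7180; Band 4 + 10 → 25391
Giving 3329 / 4491 / 7180 / 25391.
Period 3:
Births: 4491 * 0.252 = 1132 ; 7180 * 0.079 = 567 → total 1699
Band 2: 3329 * 0.948 = 3156
Band 3: 4491 * 0.954 = 4284
Band 4: 7180 * 0.944 + 25391 * 0.597 = 6778 + 15158 = 21936
Net migration: Band 1 + 380 → 2079; Band 2 − 110 → 3046; Band 3 + 140 → 4424; Band 4 + 10 → 21946
Giving 2079 / 3046 / 4424 / 21946.
Total after period 3: 2079 + 3046 + 4424 + 21946 = 31495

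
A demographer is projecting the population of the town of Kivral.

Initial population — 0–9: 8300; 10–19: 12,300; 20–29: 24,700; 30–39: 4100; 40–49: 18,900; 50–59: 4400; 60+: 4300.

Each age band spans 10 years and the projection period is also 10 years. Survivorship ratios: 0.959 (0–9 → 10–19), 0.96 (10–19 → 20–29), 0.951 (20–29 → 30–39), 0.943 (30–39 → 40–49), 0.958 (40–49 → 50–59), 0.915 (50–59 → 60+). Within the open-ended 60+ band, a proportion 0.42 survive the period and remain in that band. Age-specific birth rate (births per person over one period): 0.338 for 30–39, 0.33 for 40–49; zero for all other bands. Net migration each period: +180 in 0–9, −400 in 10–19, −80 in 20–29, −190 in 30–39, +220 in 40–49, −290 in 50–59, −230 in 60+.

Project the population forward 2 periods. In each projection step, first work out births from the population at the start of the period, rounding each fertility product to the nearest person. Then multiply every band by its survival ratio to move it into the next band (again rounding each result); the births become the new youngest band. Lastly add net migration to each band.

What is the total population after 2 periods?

Let group 1 be 0–9 through group 7 = 60+.
— Period 1 —
Births: 4100 × 0.338 = 1386 ; 18900 × 0.33 = 6237 → 7623
Group 2: 8300 × 0.959 = 7960
Group 3: 12300 × 0.96 = 11808
Group 4: 24700 × 0.951 = 23490
Group 5: 4100 × 0.943 = 3866
Group 6: 18900 × 0.958 = 18106
Group 7: 4400 × 0.915 + 4300 × 0.42 = 4026 + 1806 = 5832
Net migration: Group 1 + 180 → 7803; Group 2 − 400 → 7560; Group 3 − 80 → 11728; Group 4 − 190 → 23300; Group 5 + 220 → 4086; Group 6 − 290 → 17816; Group 7 − 230 → 5602
→ [7803, 7560, 11728, 23300, 4086, 17816, 5602]
— Period 2 —
Births: 23300 × 0.338 = 7875 ; 4086 × 0.33 = 1348 → 9223
Group 2: 7803 × 0.959 = 7483
Group 3: 7560 × 0.96 = 7258
Group 4: 11728 × 0.951 = 11153
Group 5: 23300 × 0.943 = 21972
Group 6: 4086 × 0.958 = 3914
Group 7: 17816 × 0.915 + 5602 × 0.42 = 16302 + 2353 = 18655
Net migration: Group 1 + 180 → 9403; Group 2 − 400 → 7083; Group 3 − 80 → 7178; Group 4 − 190 → 10963; Group 5 + 220 → 22192; Group 6 − 290 → 3624; Group 7 − 230 → 18425
→ [9403, 7083, 7178, 10963, 22192, 3624, 18425]
Total after period 2: 9403 + 7083 + 7178 + 10963 + 22192 + 3624 + 18425 = 78868

78868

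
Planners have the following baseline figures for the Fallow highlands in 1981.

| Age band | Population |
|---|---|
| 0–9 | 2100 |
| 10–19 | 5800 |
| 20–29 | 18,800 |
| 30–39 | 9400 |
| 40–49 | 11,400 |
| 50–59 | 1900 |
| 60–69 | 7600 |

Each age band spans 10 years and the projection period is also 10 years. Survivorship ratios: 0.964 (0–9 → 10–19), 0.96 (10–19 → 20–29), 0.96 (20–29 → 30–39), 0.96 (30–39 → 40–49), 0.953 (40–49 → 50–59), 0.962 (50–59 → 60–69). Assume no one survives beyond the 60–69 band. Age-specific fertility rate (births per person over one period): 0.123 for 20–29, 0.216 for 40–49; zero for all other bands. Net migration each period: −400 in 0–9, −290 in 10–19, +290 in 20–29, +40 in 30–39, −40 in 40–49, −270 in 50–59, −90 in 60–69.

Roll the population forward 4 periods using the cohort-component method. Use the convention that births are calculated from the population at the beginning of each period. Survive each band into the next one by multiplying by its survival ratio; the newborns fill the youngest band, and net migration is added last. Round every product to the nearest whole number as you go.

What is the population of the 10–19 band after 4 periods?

Period 1:
Births: 18800 * 0.123 = 2312 ; 11400 * 0.216 = 2462 — total 4774
10–19: 2100 * 0.964 = 2024
20–29: 5800 * 0.96 = 5568
30–39: 18800 * 0.96 = 18048
40–49: 9400 * 0.96 = 9024
50–59: 11400 * 0.953 = 10864
60–69: 1900 * 0.962 = 1828
Net migration: 0–9 − 400 → 4374; 10–19 − 290 → 1734; 20–29 + 290 → 5858; 30–39 + 40 → 18088; 40–49 − 40 → 8984; 50–59 − 270 → 10594; 60–69 − 90 → 1738
→ [4374, 1734, 5858, 18088, 8984, 10594, 1738]
Period 2:
Births: 5858 * 0.123 = 721 ; 8984 * 0.216 = 1941 — total 2662
10–19: 4374 * 0.964 = 4217
20–29: 1734 * 0.96 = 1665
30–39: 5858 * 0.96 = 5624
40–49: 18088 * 0.96 = 17364
50–59: 8984 * 0.953 = 8562
60–69: 10594 * 0.962 = 10191
Net migration: 0–9 − 400 → 2262; 10–19 − 290 → 3927; 20–29 + 290 → 1955; 30–39 + 40 → 5664; 40–49 − 40 → 17324; 50–59 − 270 → 8292; 60–69 − 90 → 10101
→ [2262, 3927, 1955, 5664, 17324, 8292, 10101]
Period 3:
Births: 1955 * 0.123 = 240 ; 17324 * 0.216 = 3742 — total 3982
10–19: 2262 * 0.964 = 2181
20–29: 3927 * 0.96 = 3770
30–39: 1955 * 0.96 = 1877
40–49: 5664 * 0.96 = 5437
50–59: 17324 * 0.953 = 16510
60–69: 8292 * 0.962 = 7977
Net migration: 0–9 − 400 → 3582; 10–19 − 290 → 1891; 20–29 + 290 → 4060; 30–39 + 40 → 1917; 40–49 − 40 → 5397; 50–59 − 270 → 16240; 60–69 − 90 → 7887
→ [3582, 1891, 4060, 1917, 5397, 16240, 7887]
Period 4:
Births: 4060 * 0.123 = 499 ; 5397 * 0.216 = 1166 — total 1665
10–19: 3582 * 0.964 = 3453
20–29: 1891 * 0.96 = 1815
30–39: 4060 * 0.96 = 3898
40–49: 1917 * 0.96 = 1840
50–59: 5397 * 0.953 = 5143
60–69: 16240 * 0.962 = 15623
Net migration: 0–9 − 400 → 1265; 10–19 − 290 → 3163; 20–29 + 290 → 2105; 30–39 + 40 → 3938; 40–49 − 40 → 1800; 50–59 − 270 → 4873; 60–69 − 90 → 15533
→ [1265, 3163, 2105, 3938, 1800, 4873, 15533]

3163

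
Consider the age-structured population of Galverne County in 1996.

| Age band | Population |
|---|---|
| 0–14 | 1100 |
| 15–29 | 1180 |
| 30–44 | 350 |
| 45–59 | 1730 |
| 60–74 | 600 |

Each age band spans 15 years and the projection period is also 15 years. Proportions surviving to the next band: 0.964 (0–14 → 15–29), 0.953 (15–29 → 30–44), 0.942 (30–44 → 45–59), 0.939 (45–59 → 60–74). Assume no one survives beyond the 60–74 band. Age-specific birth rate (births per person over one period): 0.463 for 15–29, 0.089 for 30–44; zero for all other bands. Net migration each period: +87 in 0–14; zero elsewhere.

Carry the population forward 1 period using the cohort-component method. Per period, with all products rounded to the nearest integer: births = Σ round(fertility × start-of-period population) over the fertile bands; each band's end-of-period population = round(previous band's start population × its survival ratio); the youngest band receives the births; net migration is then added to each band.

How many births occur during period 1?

577

Let band 1 be 0–14 through band 5 = 60–74.
After projecting period 1:
Births: 1180 × 0.463 = 546  |  350 × 0.089 = 31 ⇒ total 577
Band 2: 1100 × 0.964 = 1060
Band 3: 1180 × 0.953 = 1125
Band 4: 350 × 0.942 = 330
Band 5: 1730 × 0.939 = 1624
Net migration: Band 1 + 87 → 664
→ [664, 1060, 1125, 330, 1624]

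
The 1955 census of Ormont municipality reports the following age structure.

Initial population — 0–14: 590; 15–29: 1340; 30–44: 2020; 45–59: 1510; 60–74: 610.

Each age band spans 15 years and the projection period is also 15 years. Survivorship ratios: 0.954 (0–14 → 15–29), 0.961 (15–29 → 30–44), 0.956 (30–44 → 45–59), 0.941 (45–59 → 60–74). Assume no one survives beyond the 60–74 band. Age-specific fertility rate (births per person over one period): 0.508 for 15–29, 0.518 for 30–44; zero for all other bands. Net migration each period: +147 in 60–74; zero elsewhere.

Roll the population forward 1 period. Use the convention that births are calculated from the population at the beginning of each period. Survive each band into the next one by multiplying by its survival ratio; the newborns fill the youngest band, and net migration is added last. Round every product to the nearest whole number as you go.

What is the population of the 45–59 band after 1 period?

Period 1.
Births: 1340 × 0.508 = 681  |  2020 × 0.518 = 1046 ⇒ total 1727
15–29: 590 × 0.954 = 563
30–44: 1340 × 0.961 = 1288
45–59: 2020 × 0.956 = 1931
60–74: 1510 × 0.941 = 1421
Net migration: 60–74 + 147 → 1568
End of period: [1727, 563, 1288, 1931, 1568]

1931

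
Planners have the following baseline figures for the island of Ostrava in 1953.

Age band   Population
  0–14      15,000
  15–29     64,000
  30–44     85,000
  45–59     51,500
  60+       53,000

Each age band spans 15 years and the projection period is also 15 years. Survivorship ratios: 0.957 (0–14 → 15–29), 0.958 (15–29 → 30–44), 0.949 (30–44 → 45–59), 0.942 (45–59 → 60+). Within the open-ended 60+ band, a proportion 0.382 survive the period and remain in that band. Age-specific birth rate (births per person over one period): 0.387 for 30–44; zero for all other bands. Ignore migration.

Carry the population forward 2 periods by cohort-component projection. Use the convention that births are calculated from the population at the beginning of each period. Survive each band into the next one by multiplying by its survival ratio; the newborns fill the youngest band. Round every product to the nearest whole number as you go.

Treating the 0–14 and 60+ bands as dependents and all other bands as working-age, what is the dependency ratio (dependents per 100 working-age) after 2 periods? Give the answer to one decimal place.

121.8

[period 1]
Births: 85000 × 0.387 = 32895
15–29: 15000 × 0.957 = 14355
30–44: 64000 × 0.958 = 61312
45–59: 85000 × 0.949 = 80665
60+: 51500 × 0.942 + 53000 × 0.382 = 48513 + 20246 = 68759
End of period: [32895, 14355, 61312, 80665, 68759]
[period 2]
Births: 61312 × 0.387 = 23728
15–29: 32895 × 0.957 = 31481
30–44: 14355 × 0.958 = 13752
45–59: 61312 × 0.949 = 58185
60+: 80665 × 0.942 + 68759 × 0.382 = 75986 + 26266 = 102252
End of period: [23728, 31481, 13752, 58185, 102252]
Dependents (band 0–14 + band 60+) = 23728 + 102252 = 125980; working-age = 103418; ratio = 125980/103418 × 100 = 121.8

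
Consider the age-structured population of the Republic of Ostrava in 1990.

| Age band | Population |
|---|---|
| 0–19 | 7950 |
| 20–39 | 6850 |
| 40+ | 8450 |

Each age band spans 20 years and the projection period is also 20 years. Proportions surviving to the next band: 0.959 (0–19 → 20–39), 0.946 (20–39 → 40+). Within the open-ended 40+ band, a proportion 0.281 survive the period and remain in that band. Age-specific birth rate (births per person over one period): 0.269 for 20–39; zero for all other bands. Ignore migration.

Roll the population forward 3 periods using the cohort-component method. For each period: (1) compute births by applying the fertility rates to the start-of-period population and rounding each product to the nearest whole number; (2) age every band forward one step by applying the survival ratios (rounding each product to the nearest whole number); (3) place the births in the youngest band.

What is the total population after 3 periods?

Let band 1 be 0–19 through band 3 = 40+.
After projecting period 1:
Births: 6850 × 0.269 = 1843
Band 2: 7950 × 0.959 = 7624
Band 3: 6850 × 0.946 + 8450 × 0.281 = 6480 + 2374 = 8854
Giving 1843 / 7624 / 8854.
After projecting period 2:
Births: 7624 × 0.269 = 2051
Band 2: 1843 × 0.959 = 1767
Band 3: 7624 × 0.946 + 8854 × 0.281 = 7212 + 2488 = 9700
Giving 2051 / 1767 / 9700.
After projecting period 3:
Births: 1767 × 0.269 = 475
Band 2: 2051 × 0.959 = 1967
Band 3: 1767 × 0.946 + 9700 × 0.281 = 1672 + 2726 = 4398
Giving 475 / 1967 / 4398.
Total after period 3: 475 + 1967 + 4398 = 6840

6840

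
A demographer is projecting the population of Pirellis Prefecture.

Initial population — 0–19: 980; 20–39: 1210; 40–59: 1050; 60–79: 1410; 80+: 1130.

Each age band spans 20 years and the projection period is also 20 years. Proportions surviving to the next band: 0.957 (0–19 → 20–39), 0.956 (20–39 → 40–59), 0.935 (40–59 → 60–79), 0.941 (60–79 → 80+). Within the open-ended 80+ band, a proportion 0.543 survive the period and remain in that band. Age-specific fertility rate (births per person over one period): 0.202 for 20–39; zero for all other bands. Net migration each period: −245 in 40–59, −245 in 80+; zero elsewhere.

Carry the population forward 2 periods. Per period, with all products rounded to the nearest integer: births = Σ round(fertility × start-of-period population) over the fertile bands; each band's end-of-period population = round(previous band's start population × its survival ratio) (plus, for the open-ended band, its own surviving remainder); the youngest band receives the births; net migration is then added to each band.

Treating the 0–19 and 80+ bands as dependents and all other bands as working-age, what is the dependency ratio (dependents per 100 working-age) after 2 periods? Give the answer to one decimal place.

Period 1:
Births: 1210 × 0.202 = 244
20–39: 980 × 0.957 = 938
40–59: 1210 × 0.956 = 1157
60–79: 1050 × 0.935 = 982
80+: 1410 × 0.941 + 1130 × 0.543 = 1327 + 614 = 1941
Net migration: 40–59 − 245 → 912; 80+ − 245 → 1696
Giving 244 / 938 / 912 / 982 / 1696.
Period 2:
Births: 938 × 0.202 = 189
20–39: 244 × 0.957 = 234
40–59: 938 × 0.956 = 897
60–79: 912 × 0.935 = 853
80+: 982 × 0.941 + 1696 × 0.543 = 924 + 921 = 1845
Net migration: 40–59 − 245 → 652; 80+ − 245 → 1600
Giving 189 / 234 / 652 / 853 / 1600.
Dependents (band 0–19 + band 80+) = 189 + 1600 = 1789; working-age = 1739; ratio = 1789/1739 × 100 = 102.9

102.9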